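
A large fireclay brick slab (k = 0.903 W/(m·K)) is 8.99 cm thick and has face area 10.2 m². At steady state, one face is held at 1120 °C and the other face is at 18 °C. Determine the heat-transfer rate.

Q = kA·ΔT/L = 0.903 × 10.2 × |1120 °C − 18 °C| / 0.0899 = 1.13×10^5 W

Q = 113 kW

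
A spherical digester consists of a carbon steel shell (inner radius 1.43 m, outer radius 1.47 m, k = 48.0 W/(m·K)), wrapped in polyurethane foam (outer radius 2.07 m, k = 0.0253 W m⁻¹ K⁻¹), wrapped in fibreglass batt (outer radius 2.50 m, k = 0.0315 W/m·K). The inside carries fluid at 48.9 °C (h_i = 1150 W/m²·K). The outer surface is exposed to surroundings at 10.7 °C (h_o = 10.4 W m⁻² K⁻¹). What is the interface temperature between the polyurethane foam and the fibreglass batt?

Resistance network (inner→outer):
  R_conv,in = 1/(4πr²h) = 1/(4π·1.43²·1150) = 3.384×10^-5 K/W
  R_carbon steel = (1/1.43 − 1/1.47)/(4πk) = 0.01903/(4π·48.0) = 3.155×10^-5 K/W
  R_polyurethane foam = (1/1.47 − 1/2.07)/(4πk) = 0.1972/(4π·0.0253) = 0.6202 K/W
  R_fibreglass batt = (1/2.07 − 1/2.50)/(4πk) = 0.08309/(4π·0.0315) = 0.2099 K/W
  R_conv,out = 1/(4πr²h) = 1/(4π·2.50²·10.4) = 0.001224 K/W
ΣR = 3.384×10^-5 + 3.155×10^-5 + 0.6202 + 0.2099 + 0.001224 = 0.8314 K/W
Q = ΔT/ΣR = (48.9 °C − 10.7 °C)/0.8314 = 45.95 W
From the inner boundary to the polyurethane foam/fibreglass batt interface, ΣR_partial = 0.6203 K/W.
T_interface = T_in − Q·ΣR_partial = 48.9 °C − (45.95)(0.6203) = 20.4 °C

T = 20.4 °C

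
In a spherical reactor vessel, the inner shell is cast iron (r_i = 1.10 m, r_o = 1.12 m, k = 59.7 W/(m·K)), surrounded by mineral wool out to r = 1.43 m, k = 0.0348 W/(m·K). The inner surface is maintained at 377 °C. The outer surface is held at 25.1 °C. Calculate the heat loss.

Q = 795 W

Treat each layer as a resistance in series:
  R_cast iron = (1/1.10 − 1/1.12)/(4πk) = 0.01623/(4π·59.7) = 2.164×10^-5 K/W
  R_mineral wool = (1/1.12 − 1/1.43)/(4πk) = 0.1936/(4π·0.0348) = 0.4426 K/W
ΣR = 2.164×10^-5 + 0.4426 = 0.4426 K/W
Q = ΔT/ΣR = (377 °C − 25.1 °C)/0.4426 = 795 W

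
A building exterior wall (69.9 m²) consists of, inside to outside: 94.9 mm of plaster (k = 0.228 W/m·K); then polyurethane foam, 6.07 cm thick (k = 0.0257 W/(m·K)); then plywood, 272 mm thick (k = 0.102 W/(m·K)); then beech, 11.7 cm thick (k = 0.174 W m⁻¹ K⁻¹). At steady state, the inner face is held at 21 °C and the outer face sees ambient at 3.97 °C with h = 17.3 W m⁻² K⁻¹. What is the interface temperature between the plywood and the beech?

Series thermal resistances, inner to outer:
  R_plaster = L/(kA) = 0.0949/(0.228·69.9) = 0.005955 K/W
  R_polyurethane foam = L/(kA) = 0.0607/(0.0257·69.9) = 0.03379 K/W
  R_plywood = L/(kA) = 0.272/(0.102·69.9) = 0.03815 K/W
  R_beech = L/(kA) = 0.117/(0.174·69.9) = 0.009620 K/W
  R_conv,out = 1/(hA) = 1/(17.3·69.9) = 8.269×10^-4 K/W
ΣR = 0.005955 + 0.03379 + 0.03815 + 0.009620 + 8.269×10^-4 = 0.08834 K/W
Q = ΔT/ΣR = (21 °C − 3.97 °C)/0.08834 = 192.8 W
From the inner boundary to the plywood/beech interface, ΣR_partial = 0.07790 K/W.
T_interface = T_in − Q·ΣR_partial = 21 °C − (192.8)(0.07790) = 5.98 °C

T = 5.98 °C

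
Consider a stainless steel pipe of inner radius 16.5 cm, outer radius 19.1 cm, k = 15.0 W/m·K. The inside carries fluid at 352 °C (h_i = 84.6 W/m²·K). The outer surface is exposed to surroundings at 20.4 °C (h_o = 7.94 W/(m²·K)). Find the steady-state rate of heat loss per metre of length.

Treat each layer as a resistance in series:
  R'_conv,in = 1/(2πr h) = 1/(2π·0.165·84.6) = 0.01140 m·K/W
  R'_stainless steel = ln(0.191/0.165)/(2πk) = 0.1463/(2π·15.0) = 0.001553 m·K/W
  R'_conv,out = 1/(2πr h) = 1/(2π·0.191·7.94) = 0.1049 m·K/W
ΣR = 0.01140 + 0.001553 + 0.1049 = 0.1179 m·K/W
Q' = ΔT/ΣR = (352 °C − 20.4 °C)/0.1179 = 2810 W/m

Q' = 2.81 kW/m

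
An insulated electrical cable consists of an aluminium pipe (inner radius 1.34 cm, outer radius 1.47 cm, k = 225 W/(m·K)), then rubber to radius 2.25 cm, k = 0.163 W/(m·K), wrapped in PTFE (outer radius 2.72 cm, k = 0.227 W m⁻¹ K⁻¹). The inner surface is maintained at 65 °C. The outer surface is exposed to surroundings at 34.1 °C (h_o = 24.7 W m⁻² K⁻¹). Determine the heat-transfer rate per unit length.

Q' = 39.3 W/m

Treat each layer as a resistance in series:
  R'_aluminium = ln(0.0147/0.0134)/(2πk) = 0.09259/(2π·225) = 6.550×10^-5 m·K/W
  R'_rubber = ln(0.0225/0.0147)/(2πk) = 0.4257/(2π·0.163) = 0.4156 m·K/W
  R'_PTFE = ln(0.0272/0.0225)/(2πk) = 0.1897/(2π·0.227) = 0.1330 m·K/W
  R'_conv,out = 1/(2πr h) = 1/(2π·0.0272·24.7) = 0.2369 m·K/W
ΣR = 6.550×10^-5 + 0.4156 + 0.1330 + 0.2369 = 0.7856 m·K/W
Q' = ΔT/ΣR = (65 °C − 34.1 °C)/0.7856 = 39.3 W/m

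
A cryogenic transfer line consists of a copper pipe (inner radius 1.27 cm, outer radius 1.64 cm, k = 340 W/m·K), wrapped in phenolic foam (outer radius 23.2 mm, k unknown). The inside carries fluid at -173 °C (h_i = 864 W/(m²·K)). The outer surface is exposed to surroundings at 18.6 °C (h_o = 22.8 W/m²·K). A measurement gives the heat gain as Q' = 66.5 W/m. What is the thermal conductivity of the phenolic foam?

k = 0.0215 W/m·K

ΣR = ΔT/Q' = |-173 − 18.6|/66.5 = 2.881 m·K/W
Known resistances:
  R'_conv,in = 1/(2πr h) = 1/(2π·0.0127·864) = 0.01450 m·K/W
  R'_copper = ln(0.0164/0.0127)/(2πk) = 0.2557/(2π·340) = 1.197×10^-4 m·K/W
  R'_conv,out = 1/(2πr h) = 1/(2π·0.0232·22.8) = 0.3009 m·K/W
R_phenolic foam = ΣR − ΣR_known = 2.881 − 0.3155 = 2.565 m·K/W
ln(r₂/r₁)/(2πk) = 2.565 ⇒ k = 0.3469/(2π·2.565) = 0.0215 W/m·K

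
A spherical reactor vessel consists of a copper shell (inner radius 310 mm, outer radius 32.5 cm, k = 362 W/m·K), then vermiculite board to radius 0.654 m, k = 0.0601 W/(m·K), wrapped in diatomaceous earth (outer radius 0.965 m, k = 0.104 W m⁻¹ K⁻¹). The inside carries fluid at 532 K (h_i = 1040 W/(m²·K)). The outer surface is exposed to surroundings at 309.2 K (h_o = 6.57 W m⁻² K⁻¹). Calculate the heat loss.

Resistance network (inner→outer):
  R_conv,in = 1/(4πr²h) = 1/(4π·0.310²·1040) = 7.962×10^-4 K/W
  R_copper = (1/0.310 − 1/0.325)/(4πk) = 0.1489/(4π·362) = 3.273×10^-5 K/W
  R_vermiculite board = (1/0.325 − 1/0.654)/(4πk) = 1.548/(4π·0.0601) = 2.050 K/W
  R_diatomaceous earth = (1/0.654 − 1/0.965)/(4πk) = 0.4928/(4π·0.104) = 0.3771 K/W
  R_conv,out = 1/(4πr²h) = 1/(4π·0.965²·6.57) = 0.01301 K/W
ΣR = 7.962×10^-4 + 3.273×10^-5 + 2.050 + 0.3771 + 0.01301 = 2.441 K/W
Q = ΔT/ΣR = (532 K − 309.2 K)/2.441 = 91.3 W

Q = 91.3 W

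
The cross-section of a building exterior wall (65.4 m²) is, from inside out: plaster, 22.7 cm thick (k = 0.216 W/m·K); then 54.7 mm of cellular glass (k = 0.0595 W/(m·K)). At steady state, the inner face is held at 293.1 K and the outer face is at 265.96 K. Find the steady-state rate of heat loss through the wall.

Treat each layer as a resistance in series:
  R_plaster = L/(kA) = 0.227/(0.216·65.4) = 0.01607 K/W
  R_cellular glass = L/(kA) = 0.0547/(0.0595·65.4) = 0.01406 K/W
ΣR = 0.01607 + 0.01406 = 0.03013 K/W
Q = ΔT/ΣR = (293.1 K − 265.96 K)/0.03013 = 901 W

Q = 901 W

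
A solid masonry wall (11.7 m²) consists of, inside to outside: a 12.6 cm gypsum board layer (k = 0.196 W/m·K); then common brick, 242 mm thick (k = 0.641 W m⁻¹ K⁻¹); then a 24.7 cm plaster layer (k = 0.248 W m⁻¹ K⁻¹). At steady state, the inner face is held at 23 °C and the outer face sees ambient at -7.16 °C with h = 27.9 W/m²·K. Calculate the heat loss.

Q = 172 W

Treat each layer as a resistance in series:
  R_gypsum board = L/(kA) = 0.126/(0.196·11.7) = 0.05495 K/W
  R_common brick = L/(kA) = 0.242/(0.641·11.7) = 0.03227 K/W
  R_plaster = L/(kA) = 0.247/(0.248·11.7) = 0.08513 K/W
  R_conv,out = 1/(hA) = 1/(27.9·11.7) = 0.003063 K/W
ΣR = 0.05495 + 0.03227 + 0.08513 + 0.003063 = 0.1754 K/W
Q = ΔT/ΣR = (23 °C − -7.16 °C)/0.1754 = 172 W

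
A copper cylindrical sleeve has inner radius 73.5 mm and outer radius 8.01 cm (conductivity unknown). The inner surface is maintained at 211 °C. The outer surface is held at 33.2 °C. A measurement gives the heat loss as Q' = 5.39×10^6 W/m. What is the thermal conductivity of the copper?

ΣR = ΔT/Q' = |211 − 33.2|/5.39×10^6 = 3.299×10^-5 m·K/W
ln(r₂/r₁)/(2πk) = 3.299×10^-5 ⇒ k = 0.08599/(2π·3.299×10^-5) = 415 W/m·K

k = 415 W/m·K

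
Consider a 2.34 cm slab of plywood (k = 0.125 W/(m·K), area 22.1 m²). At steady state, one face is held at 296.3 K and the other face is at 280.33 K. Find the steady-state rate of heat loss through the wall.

Q = 1890 W

Q = kA·ΔT/L = 0.125 × 22.1 × |296.3 K − 280.33 K| / 0.0234 = 1890 W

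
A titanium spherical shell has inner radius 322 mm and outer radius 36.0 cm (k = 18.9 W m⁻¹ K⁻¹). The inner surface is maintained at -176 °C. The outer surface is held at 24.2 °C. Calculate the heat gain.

Q = 4πk·ΔT/(1/r₁ − 1/r₂) = 4π × 18.9 × 200.2 / (1/0.322 − 1/0.360) = 1.45×10^5 W

Q = 145 kW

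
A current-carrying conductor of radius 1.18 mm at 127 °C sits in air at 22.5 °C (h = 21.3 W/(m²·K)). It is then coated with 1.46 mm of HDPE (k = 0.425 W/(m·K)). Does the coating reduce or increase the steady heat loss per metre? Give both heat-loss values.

increases: 16.5 → 33.4 W/m

Critical radius for a cylinder: r_cr = k/h = 0.0200 m = 2.00 cm.
Outer radius after coating: r₂ = 0.00118 + 0.00146 = 0.00264 m.
Since r₁ < r_cr and r₂ ≤ r_cr, the coating moves toward the maximum at r_cr — heat loss rises.
Bare: R = 1/(2πr₁h) = 6.332 m·K/W; Q = 104.5/6.332 = 16.5 W/m.
Coated: R = R_cond + R_conv = 3.132 m·K/W; Q = 104.5/3.132 = 33.4 W/m.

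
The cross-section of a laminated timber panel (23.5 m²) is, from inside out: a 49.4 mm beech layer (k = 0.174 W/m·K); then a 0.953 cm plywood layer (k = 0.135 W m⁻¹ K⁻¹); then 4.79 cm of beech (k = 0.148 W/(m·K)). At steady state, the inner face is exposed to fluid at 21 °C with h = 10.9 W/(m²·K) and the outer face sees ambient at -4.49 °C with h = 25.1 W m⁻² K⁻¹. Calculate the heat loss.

Treat each layer as a resistance in series:
  R_conv,in = 1/(hA) = 1/(10.9·23.5) = 0.003904 K/W
  R_beech = L/(kA) = 0.0494/(0.174·23.5) = 0.01208 K/W
  R_plywood = L/(kA) = 0.00953/(0.135·23.5) = 0.003004 K/W
  R_beech = L/(kA) = 0.0479/(0.148·23.5) = 0.01377 K/W
  R_conv,out = 1/(hA) = 1/(25.1·23.5) = 0.001695 K/W
ΣR = 0.003904 + 0.01208 + 0.003004 + 0.01377 + 0.001695 = 0.03445 K/W
Q = ΔT/ΣR = (21 °C − -4.49 °C)/0.03445 = 740 W

Q = 740 W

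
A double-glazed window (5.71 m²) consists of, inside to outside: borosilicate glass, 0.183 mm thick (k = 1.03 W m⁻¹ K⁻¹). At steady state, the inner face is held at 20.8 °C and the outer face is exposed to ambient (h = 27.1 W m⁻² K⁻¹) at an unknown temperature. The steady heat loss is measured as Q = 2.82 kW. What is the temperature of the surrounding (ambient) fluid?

T_out = 2.49 °C

Series resistances:
  R_borosilicate glass = L/(kA) = 1.83×10^-4/(1.03·5.71) = 3.112×10^-5 K/W
  R_conv,out = 1/(hA) = 1/(27.1·5.71) = 0.006462 K/W
ΣR = 0.006494 K/W
ΔT = Q·ΣR = 2820 × 0.006494 = 18.31 K
Heat flows outward, so T_out = T_in − ΔT = 20.8 − 18.31 = 2.49 °C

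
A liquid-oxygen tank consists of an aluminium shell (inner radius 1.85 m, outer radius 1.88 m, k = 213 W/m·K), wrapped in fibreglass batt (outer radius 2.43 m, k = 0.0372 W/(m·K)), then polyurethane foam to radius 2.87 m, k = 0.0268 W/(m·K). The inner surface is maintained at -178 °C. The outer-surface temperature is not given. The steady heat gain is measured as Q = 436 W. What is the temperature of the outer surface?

T_out = 16.0 °C

Series resistances:
  R_aluminium = (1/1.85 − 1/1.88)/(4πk) = 0.008626/(4π·213) = 3.223×10^-6 K/W
  R_fibreglass batt = (1/1.88 − 1/2.43)/(4πk) = 0.1204/(4π·0.0372) = 0.2575 K/W
  R_polyurethane foam = (1/2.43 − 1/2.87)/(4πk) = 0.06309/(4π·0.0268) = 0.1873 K/W
ΣR = 0.4449 K/W
ΔT = Q·ΣR = 436 × 0.4449 = 194.0 K
Heat flows inward, so T_out = T_in + ΔT = -178 + 194.0 = 16.0 °C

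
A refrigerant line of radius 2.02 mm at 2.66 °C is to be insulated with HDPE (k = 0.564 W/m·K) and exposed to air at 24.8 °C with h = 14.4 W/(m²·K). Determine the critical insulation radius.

r_cr = 3.92 cm

For a cylinder, r_cr = k_ins/h = 0.564/14.4 = 0.0392 m = 3.92 cm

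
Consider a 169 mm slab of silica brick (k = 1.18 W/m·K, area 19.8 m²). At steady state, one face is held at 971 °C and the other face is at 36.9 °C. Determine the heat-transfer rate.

Q = 1.29×10^5 W

Q = kA·ΔT/L = 1.18 × 19.8 × |971 °C − 36.9 °C| / 0.169 = 1.29×10^5 W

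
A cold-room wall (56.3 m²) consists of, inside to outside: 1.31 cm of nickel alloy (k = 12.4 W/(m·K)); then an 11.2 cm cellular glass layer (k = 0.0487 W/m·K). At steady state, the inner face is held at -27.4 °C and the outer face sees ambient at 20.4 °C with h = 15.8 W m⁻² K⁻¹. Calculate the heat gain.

Q = 1140 W

Series thermal resistances, inner to outer:
  R_nickel alloy = L/(kA) = 0.0131/(12.4·56.3) = 1.876×10^-5 K/W
  R_cellular glass = L/(kA) = 0.112/(0.0487·56.3) = 0.04085 K/W
  R_conv,out = 1/(hA) = 1/(15.8·56.3) = 0.001124 K/W
ΣR = 1.876×10^-5 + 0.04085 + 0.001124 = 0.04199 K/W
Q = ΔT/ΣR = (-27.4 °C − 20.4 °C)/0.04199 = -1140 W
(Negative Q ⇒ heat flows inward; heat gain = 1140 W.)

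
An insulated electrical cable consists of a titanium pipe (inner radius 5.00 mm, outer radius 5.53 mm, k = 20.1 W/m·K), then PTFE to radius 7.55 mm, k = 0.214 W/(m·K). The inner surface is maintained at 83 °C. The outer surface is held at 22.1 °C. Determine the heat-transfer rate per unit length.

Q' = 262 W/m

Treat each layer as a resistance in series:
  R'_titanium = ln(0.00553/0.00500)/(2πk) = 0.1007/(2π·20.1) = 7.978×10^-4 m·K/W
  R'_PTFE = ln(0.00755/0.00553)/(2πk) = 0.3114/(2π·0.214) = 0.2316 m·K/W
ΣR = 7.978×10^-4 + 0.2316 = 0.2324 m·K/W
Q' = ΔT/ΣR = (83 °C − 22.1 °C)/0.2324 = 262 W/m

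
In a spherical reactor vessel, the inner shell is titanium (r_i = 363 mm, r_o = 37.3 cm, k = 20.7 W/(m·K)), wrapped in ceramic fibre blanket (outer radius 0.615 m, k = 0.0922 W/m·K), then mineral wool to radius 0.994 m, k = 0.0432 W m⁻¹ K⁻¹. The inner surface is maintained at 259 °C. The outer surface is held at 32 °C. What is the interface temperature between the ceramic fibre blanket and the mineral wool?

T = 158 °C

Series thermal resistances, inner to outer:
  R_titanium = (1/0.363 − 1/0.373)/(4πk) = 0.07386/(4π·20.7) = 2.839×10^-4 K/W
  R_ceramic fibre blanket = (1/0.373 − 1/0.615)/(4πk) = 1.055/(4π·0.0922) = 0.9105 K/W
  R_mineral wool = (1/0.615 − 1/0.994)/(4πk) = 0.6200/(4π·0.0432) = 1.142 K/W
ΣR = 2.839×10^-4 + 0.9105 + 1.142 = 2.053 K/W
Q = ΔT/ΣR = (259 °C − 32 °C)/2.053 = 110.6 W
From the inner boundary to the ceramic fibre blanket/mineral wool interface, ΣR_partial = 0.9108 K/W.
T_interface = T_in − Q·ΣR_partial = 259 °C − (110.6)(0.9108) = 158 °C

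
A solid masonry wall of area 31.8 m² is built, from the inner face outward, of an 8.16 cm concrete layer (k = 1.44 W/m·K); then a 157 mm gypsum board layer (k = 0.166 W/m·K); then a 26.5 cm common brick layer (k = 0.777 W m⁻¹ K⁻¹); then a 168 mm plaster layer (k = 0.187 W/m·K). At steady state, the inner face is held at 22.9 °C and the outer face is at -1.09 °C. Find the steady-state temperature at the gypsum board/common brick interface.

T = 12.2 °C

Series thermal resistances, inner to outer:
  R_concrete = L/(kA) = 0.0816/(1.44·31.8) = 0.001782 K/W
  R_gypsum board = L/(kA) = 0.157/(0.166·31.8) = 0.02974 K/W
  R_common brick = L/(kA) = 0.265/(0.777·31.8) = 0.01073 K/W
  R_plaster = L/(kA) = 0.168/(0.187·31.8) = 0.02825 K/W
ΣR = 0.001782 + 0.02974 + 0.01073 + 0.02825 = 0.07050 K/W
Q = ΔT/ΣR = (22.9 °C − -1.09 °C)/0.07050 = 340.3 W
From the inner boundary to the gypsum board/common brick interface, ΣR_partial = 0.03152 K/W.
T_interface = T_in − Q·ΣR_partial = 22.9 °C − (340.3)(0.03152) = 12.2 °C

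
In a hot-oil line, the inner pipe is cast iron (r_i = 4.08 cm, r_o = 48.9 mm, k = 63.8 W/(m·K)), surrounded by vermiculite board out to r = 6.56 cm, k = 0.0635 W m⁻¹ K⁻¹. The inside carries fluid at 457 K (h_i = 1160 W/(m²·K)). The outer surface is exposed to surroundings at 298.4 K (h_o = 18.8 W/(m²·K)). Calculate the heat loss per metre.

Q' = 182 W/m

Treat each layer as a resistance in series:
  R'_conv,in = 1/(2πr h) = 1/(2π·0.0408·1160) = 0.003363 m·K/W
  R'_cast iron = ln(0.0489/0.0408)/(2πk) = 0.1811/(2π·63.8) = 4.518×10^-4 m·K/W
  R'_vermiculite board = ln(0.0656/0.0489)/(2πk) = 0.2938/(2π·0.0635) = 0.7364 m·K/W
  R'_conv,out = 1/(2πr h) = 1/(2π·0.0656·18.8) = 0.1291 m·K/W
ΣR = 0.003363 + 4.518×10^-4 + 0.7364 + 0.1291 = 0.8693 m·K/W
Q' = ΔT/ΣR = (457 K − 298.4 K)/0.8693 = 182 W/m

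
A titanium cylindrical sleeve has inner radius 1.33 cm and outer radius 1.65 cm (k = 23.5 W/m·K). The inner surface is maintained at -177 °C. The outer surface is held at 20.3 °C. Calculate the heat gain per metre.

Q' = 1.35×10^5 W/m

Q' = 2πk·ΔT/ln(r₂/r₁) = 2π × 23.5 × 197.3 / ln(0.0165/0.0133) = 1.35×10^5 W/m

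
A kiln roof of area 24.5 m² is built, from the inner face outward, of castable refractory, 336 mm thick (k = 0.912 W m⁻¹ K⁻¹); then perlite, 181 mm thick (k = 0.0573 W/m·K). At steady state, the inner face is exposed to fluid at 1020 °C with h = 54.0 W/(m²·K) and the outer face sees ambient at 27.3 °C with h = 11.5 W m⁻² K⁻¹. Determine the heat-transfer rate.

Q = 6.70 kW

Treat each layer as a resistance in series:
  R_conv,in = 1/(hA) = 1/(54.0·24.5) = 7.559×10^-4 K/W
  R_castable refractory = L/(kA) = 0.336/(0.912·24.5) = 0.01504 K/W
  R_perlite = L/(kA) = 0.181/(0.0573·24.5) = 0.1289 K/W
  R_conv,out = 1/(hA) = 1/(11.5·24.5) = 0.003549 K/W
ΣR = 7.559×10^-4 + 0.01504 + 0.1289 + 0.003549 = 0.1482 K/W
Q = ΔT/ΣR = (1020 °C − 27.3 °C)/0.1482 = 6700 W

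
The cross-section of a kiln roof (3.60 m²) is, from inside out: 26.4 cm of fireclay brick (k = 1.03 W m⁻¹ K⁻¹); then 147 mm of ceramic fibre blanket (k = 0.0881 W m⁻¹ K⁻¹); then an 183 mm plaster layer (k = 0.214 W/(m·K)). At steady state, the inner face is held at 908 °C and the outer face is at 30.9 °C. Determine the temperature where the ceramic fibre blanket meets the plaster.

Treat each layer as a resistance in series:
  R_fireclay brick = L/(kA) = 0.264/(1.03·3.60) = 0.07120 K/W
  R_ceramic fibre blanket = L/(kA) = 0.147/(0.0881·3.60) = 0.4635 K/W
  R_plaster = L/(kA) = 0.183/(0.214·3.60) = 0.2375 K/W
ΣR = 0.07120 + 0.4635 + 0.2375 = 0.7722 K/W
Q = ΔT/ΣR = (908 °C − 30.9 °C)/0.7722 = 1136 W
From the inner boundary to the ceramic fibre blanket/plaster interface, ΣR_partial = 0.5347 K/W.
T_interface = T_in − Q·ΣR_partial = 908 °C − (1136)(0.5347) = 301 °C

T = 301 °C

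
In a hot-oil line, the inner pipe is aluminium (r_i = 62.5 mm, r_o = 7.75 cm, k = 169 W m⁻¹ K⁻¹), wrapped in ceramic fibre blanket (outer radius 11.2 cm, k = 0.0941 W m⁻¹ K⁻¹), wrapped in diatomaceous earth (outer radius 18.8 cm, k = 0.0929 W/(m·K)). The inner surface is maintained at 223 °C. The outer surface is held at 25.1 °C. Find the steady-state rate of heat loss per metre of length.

Series thermal resistances, inner to outer:
  R'_aluminium = ln(0.0775/0.0625)/(2πk) = 0.2151/(2π·169) = 2.026×10^-4 m·K/W
  R'_ceramic fibre blanket = ln(0.112/0.0775)/(2πk) = 0.3682/(2π·0.0941) = 0.6228 m·K/W
  R'_diatomaceous earth = ln(0.188/0.112)/(2πk) = 0.5179/(2π·0.0929) = 0.8873 m·K/W
ΣR = 2.026×10^-4 + 0.6228 + 0.8873 = 1.510 m·K/W
Q' = ΔT/ΣR = (223 °C − 25.1 °C)/1.510 = 131 W/m

Q' = 131 W/m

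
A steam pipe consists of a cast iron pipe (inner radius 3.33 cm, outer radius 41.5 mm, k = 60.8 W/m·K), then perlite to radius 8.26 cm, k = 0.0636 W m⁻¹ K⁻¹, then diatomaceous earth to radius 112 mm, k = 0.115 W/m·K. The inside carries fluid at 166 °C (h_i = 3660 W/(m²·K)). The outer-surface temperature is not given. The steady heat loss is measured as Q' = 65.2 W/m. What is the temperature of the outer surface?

T_out = 26.1 °C

Series resistances:
  R'_conv,in = 1/(2πr h) = 1/(2π·0.0333·3660) = 0.001306 m·K/W
  R'_cast iron = ln(0.0415/0.0333)/(2πk) = 0.2201/(2π·60.8) = 5.762×10^-4 m·K/W
  R'_perlite = ln(0.0826/0.0415)/(2πk) = 0.6883/(2π·0.0636) = 1.722 m·K/W
  R'_diatomaceous earth = ln(0.112/0.0826)/(2πk) = 0.3045/(2π·0.115) = 0.4214 m·K/W
ΣR = 2.146 m·K/W
ΔT = Q'·ΣR = 65.2 × 2.146 = 139.9 K
Heat flows outward, so T_out = T_in − ΔT = 166 − 139.9 = 26.1 °C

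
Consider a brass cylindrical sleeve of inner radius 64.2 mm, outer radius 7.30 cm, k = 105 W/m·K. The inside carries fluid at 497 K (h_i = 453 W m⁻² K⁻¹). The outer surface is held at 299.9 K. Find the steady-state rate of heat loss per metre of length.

Q' = 34.8 kW/m

Resistance network (inner→outer):
  R'_conv,in = 1/(2πr h) = 1/(2π·0.0642·453) = 0.005473 m·K/W
  R'_brass = ln(0.0730/0.0642)/(2πk) = 0.1285/(2π·105) = 1.947×10^-4 m·K/W
ΣR = 0.005473 + 1.947×10^-4 = 0.005668 m·K/W
Q' = ΔT/ΣR = (497 K − 299.9 K)/0.005668 = 34800 W/m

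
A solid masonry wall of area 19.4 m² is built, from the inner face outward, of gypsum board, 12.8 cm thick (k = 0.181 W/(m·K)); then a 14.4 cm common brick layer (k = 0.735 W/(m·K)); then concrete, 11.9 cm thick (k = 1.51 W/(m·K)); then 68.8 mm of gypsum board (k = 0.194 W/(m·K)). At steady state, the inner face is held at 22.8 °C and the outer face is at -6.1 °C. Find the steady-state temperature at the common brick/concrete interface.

T = 3.27 °C

Series thermal resistances, inner to outer:
  R_gypsum board = L/(kA) = 0.128/(0.181·19.4) = 0.03645 K/W
  R_common brick = L/(kA) = 0.144/(0.735·19.4) = 0.01010 K/W
  R_concrete = L/(kA) = 0.119/(1.51·19.4) = 0.004062 K/W
  R_gypsum board = L/(kA) = 0.0688/(0.194·19.4) = 0.01828 K/W
ΣR = 0.03645 + 0.01010 + 0.004062 + 0.01828 = 0.06889 K/W
Q = ΔT/ΣR = (22.8 °C − -6.1 °C)/0.06889 = 419.5 W
From the inner boundary to the common brick/concrete interface, ΣR_partial = 0.04655 K/W.
T_interface = T_in − Q·ΣR_partial = 22.8 °C − (419.5)(0.04655) = 3.27 °C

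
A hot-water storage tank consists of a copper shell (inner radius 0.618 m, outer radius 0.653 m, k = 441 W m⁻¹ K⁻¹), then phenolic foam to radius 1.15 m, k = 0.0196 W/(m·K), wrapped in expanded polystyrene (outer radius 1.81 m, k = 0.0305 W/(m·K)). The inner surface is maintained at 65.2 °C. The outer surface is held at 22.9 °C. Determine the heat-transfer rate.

Q = 12.0 W

Treat each layer as a resistance in series:
  R_copper = (1/0.618 − 1/0.653)/(4πk) = 0.08673/(4π·441) = 1.565×10^-5 K/W
  R_phenolic foam = (1/0.653 − 1/1.15)/(4πk) = 0.6618/(4π·0.0196) = 2.687 K/W
  R_expanded polystyrene = (1/1.15 − 1/1.81)/(4πk) = 0.3171/(4π·0.0305) = 0.8273 K/W
ΣR = 1.565×10^-5 + 2.687 + 0.8273 = 3.514 K/W
Q = ΔT/ΣR = (65.2 °C − 22.9 °C)/3.514 = 12.0 W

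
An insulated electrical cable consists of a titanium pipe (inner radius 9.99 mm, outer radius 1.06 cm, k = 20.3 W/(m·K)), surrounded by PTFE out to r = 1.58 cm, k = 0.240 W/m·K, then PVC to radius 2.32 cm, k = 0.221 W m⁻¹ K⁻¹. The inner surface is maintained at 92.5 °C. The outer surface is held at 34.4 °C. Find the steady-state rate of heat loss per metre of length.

Q' = 107 W/m

Resistance network (inner→outer):
  R'_titanium = ln(0.0106/0.00999)/(2πk) = 0.05927/(2π·20.3) = 4.647×10^-4 m·K/W
  R'_PTFE = ln(0.0158/0.0106)/(2πk) = 0.3992/(2π·0.240) = 0.2647 m·K/W
  R'_PVC = ln(0.0232/0.0158)/(2πk) = 0.3841/(2π·0.221) = 0.2766 m·K/W
ΣR = 4.647×10^-4 + 0.2647 + 0.2766 = 0.5418 m·K/W
Q' = ΔT/ΣR = (92.5 °C − 34.4 °C)/0.5418 = 107 W/m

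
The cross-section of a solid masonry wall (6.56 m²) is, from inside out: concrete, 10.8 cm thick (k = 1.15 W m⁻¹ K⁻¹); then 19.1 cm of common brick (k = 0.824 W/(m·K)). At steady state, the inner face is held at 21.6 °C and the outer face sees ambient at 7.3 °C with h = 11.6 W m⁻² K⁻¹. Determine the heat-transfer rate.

Resistance network (inner→outer):
  R_concrete = L/(kA) = 0.108/(1.15·6.56) = 0.01432 K/W
  R_common brick = L/(kA) = 0.191/(0.824·6.56) = 0.03533 K/W
  R_conv,out = 1/(hA) = 1/(11.6·6.56) = 0.01314 K/W
ΣR = 0.01432 + 0.03533 + 0.01314 = 0.06279 K/W
Q = ΔT/ΣR = (21.6 °C − 7.3 °C)/0.06279 = 228 W

Q = 228 W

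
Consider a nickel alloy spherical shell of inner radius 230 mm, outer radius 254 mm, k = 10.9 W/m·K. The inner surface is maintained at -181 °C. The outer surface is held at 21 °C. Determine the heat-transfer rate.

Q = 4πk·ΔT/(1/r₁ − 1/r₂) = 4π × 10.9 × 202 / (1/0.230 − 1/0.254) = 67400 W

Q = 67.4 kW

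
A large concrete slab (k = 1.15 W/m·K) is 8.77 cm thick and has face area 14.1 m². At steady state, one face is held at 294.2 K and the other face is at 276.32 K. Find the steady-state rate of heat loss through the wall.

Q = kA·ΔT/L = 1.15 × 14.1 × |294.2 K − 276.32 K| / 0.0877 = 3310 W

Q = 3.31 kW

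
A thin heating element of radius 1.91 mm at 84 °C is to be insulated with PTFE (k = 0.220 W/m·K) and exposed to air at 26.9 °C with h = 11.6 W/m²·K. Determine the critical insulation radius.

For a cylinder, r_cr = k_ins/h = 0.220/11.6 = 0.0190 m = 1.90 cm

r_cr = 1.90 cm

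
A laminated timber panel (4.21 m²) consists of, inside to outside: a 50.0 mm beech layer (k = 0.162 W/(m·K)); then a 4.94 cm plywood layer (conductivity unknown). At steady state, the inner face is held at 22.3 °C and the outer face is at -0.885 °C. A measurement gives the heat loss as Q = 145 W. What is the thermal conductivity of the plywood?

k = 0.136 W/m·K

ΣR = ΔT/Q = |22.3 − -0.885|/145 = 0.1599 K/W
Known resistances:
  R_beech = L/(kA) = 0.0500/(0.162·4.21) = 0.07331 K/W
R_plywood = ΣR − ΣR_known = 0.1599 − 0.07331 = 0.08659 K/W
L/(kA) = 0.08659 ⇒ k = 0.0494/(0.08659·4.21) = 0.136 W/m·K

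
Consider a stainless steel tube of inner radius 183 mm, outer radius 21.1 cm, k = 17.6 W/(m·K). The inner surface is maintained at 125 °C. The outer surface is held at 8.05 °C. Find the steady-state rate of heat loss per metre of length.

Q' = 2πk·ΔT/ln(r₂/r₁) = 2π × 17.6 × 116.95 / ln(0.211/0.183) = 90800 W/m

Q' = 90.8 kW/m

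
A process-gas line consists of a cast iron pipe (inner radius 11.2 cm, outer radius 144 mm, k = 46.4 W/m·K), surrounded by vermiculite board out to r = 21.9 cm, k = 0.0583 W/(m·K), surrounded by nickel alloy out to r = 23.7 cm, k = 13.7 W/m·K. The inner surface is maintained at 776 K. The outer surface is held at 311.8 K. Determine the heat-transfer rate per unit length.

Treat each layer as a resistance in series:
  R'_cast iron = ln(0.144/0.112)/(2πk) = 0.2513/(2π·46.4) = 8.620×10^-4 m·K/W
  R'_vermiculite board = ln(0.219/0.144)/(2πk) = 0.4193/(2π·0.0583) = 1.145 m·K/W
  R'_nickel alloy = ln(0.237/0.219)/(2πk) = 0.07899/(2π·13.7) = 9.176×10^-4 m·K/W
ΣR = 8.620×10^-4 + 1.145 + 9.176×10^-4 = 1.147 m·K/W
Q' = ΔT/ΣR = (776 K − 311.8 K)/1.147 = 405 W/m

Q' = 405 W/m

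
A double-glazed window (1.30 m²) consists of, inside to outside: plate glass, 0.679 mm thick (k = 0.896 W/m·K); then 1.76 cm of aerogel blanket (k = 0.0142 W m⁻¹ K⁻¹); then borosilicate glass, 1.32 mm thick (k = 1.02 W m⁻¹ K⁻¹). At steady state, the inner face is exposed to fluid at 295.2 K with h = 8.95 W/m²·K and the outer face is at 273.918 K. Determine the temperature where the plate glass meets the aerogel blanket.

Series thermal resistances, inner to outer:
  R_conv,in = 1/(hA) = 1/(8.95·1.30) = 0.08595 K/W
  R_plate glass = L/(kA) = 6.79×10^-4/(0.896·1.30) = 5.829×10^-4 K/W
  R_aerogel blanket = L/(kA) = 0.0176/(0.0142·1.30) = 0.9534 K/W
  R_borosilicate glass = L/(kA) = 0.00132/(1.02·1.30) = 9.955×10^-4 K/W
ΣR = 0.08595 + 5.829×10^-4 + 0.9534 + 9.955×10^-4 = 1.041 K/W
Q = ΔT/ΣR = (295.2 K − 273.918 K)/1.041 = 20.44 W
From the inner boundary to the plate glass/aerogel blanket interface, ΣR_partial = 0.08653 K/W.
T_interface = T_in − Q·ΣR_partial = 295.2 K − (20.44)(0.08653) = 293.4 K

T = 293.4 K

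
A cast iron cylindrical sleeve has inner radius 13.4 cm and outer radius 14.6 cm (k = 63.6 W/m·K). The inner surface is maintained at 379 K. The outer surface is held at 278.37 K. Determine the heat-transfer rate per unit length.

Q' = 2πk·ΔT/ln(r₂/r₁) = 2π × 63.6 × 100.63 / ln(0.146/0.134) = 4.69×10^5 W/m

Q' = 469 kW/m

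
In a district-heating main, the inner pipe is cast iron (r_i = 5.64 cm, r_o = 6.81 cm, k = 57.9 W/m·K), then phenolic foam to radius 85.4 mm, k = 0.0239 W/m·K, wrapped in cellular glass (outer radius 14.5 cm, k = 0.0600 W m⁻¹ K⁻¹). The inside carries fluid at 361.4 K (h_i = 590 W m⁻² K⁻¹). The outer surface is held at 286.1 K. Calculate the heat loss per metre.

Resistance network (inner→outer):
  R'_conv,in = 1/(2πr h) = 1/(2π·0.0564·590) = 0.004783 m·K/W
  R'_cast iron = ln(0.0681/0.0564)/(2πk) = 0.1885/(2π·57.9) = 5.182×10^-4 m·K/W
  R'_phenolic foam = ln(0.0854/0.0681)/(2πk) = 0.2264/(2π·0.0239) = 1.507 m·K/W
  R'_cellular glass = ln(0.145/0.0854)/(2πk) = 0.5294/(2π·0.0600) = 1.404 m·K/W
ΣR = 0.004783 + 5.182×10^-4 + 1.507 + 1.404 = 2.916 m·K/W
Q' = ΔT/ΣR = (361.4 K − 286.1 K)/2.916 = 25.8 W/m

Q' = 25.8 W/m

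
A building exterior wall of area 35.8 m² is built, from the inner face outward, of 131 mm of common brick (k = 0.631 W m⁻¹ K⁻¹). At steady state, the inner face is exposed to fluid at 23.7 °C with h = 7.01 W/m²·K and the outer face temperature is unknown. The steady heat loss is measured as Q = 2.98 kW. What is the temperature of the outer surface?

T_out = -5.46 °C

Sum the resistances:
  R_conv,in = 1/(hA) = 1/(7.01·35.8) = 0.003985 K/W
  R_common brick = L/(kA) = 0.131/(0.631·35.8) = 0.005799 K/W
ΣR = 0.009784 K/W
ΔT = Q·ΣR = 2980 × 0.009784 = 29.16 K
Heat flows outward, so T_out = T_in − ΔT = 23.7 − 29.16 = -5.46 °C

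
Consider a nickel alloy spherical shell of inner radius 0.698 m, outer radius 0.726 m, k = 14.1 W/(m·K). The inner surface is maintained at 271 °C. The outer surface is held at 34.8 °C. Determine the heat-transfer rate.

Q = 7.57×10^5 W

Q = 4πk·ΔT/(1/r₁ − 1/r₂) = 4π × 14.1 × 236.2 / (1/0.698 − 1/0.726) = 7.57×10^5 W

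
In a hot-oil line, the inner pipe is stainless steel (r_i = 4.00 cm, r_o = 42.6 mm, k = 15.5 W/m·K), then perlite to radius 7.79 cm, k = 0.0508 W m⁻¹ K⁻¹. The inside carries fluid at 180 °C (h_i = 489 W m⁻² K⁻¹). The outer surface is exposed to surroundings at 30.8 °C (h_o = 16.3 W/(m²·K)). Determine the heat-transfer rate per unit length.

Q' = 73.7 W/m

Series thermal resistances, inner to outer:
  R'_conv,in = 1/(2πr h) = 1/(2π·0.0400·489) = 0.008137 m·K/W
  R'_stainless steel = ln(0.0426/0.0400)/(2πk) = 0.06297/(2π·15.5) = 6.466×10^-4 m·K/W
  R'_perlite = ln(0.0779/0.0426)/(2πk) = 0.6036/(2π·0.0508) = 1.891 m·K/W
  R'_conv,out = 1/(2πr h) = 1/(2π·0.0779·16.3) = 0.1253 m·K/W
ΣR = 0.008137 + 6.466×10^-4 + 1.891 + 0.1253 = 2.025 m·K/W
Q' = ΔT/ΣR = (180 °C − 30.8 °C)/2.025 = 73.7 W/m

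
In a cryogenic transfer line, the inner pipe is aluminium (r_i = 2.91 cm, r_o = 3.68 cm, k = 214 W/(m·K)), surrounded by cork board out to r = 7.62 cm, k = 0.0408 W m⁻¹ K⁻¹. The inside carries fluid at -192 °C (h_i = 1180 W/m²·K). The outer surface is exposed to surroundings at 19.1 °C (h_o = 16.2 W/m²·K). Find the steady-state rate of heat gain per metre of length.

Q' = 71.0 W/m

Treat each layer as a resistance in series:
  R'_conv,in = 1/(2πr h) = 1/(2π·0.0291·1180) = 0.004635 m·K/W
  R'_aluminium = ln(0.0368/0.0291)/(2πk) = 0.2348/(2π·214) = 1.746×10^-4 m·K/W
  R'_cork board = ln(0.0762/0.0368)/(2πk) = 0.7279/(2π·0.0408) = 2.839 m·K/W
  R'_conv,out = 1/(2πr h) = 1/(2π·0.0762·16.2) = 0.1289 m·K/W
ΣR = 0.004635 + 1.746×10^-4 + 2.839 + 0.1289 = 2.973 m·K/W
Q' = ΔT/ΣR = (-192 °C − 19.1 °C)/2.973 = -71.0 W/m
(Negative Q' ⇒ heat flows inward; heat gain = 71.0 W/m.)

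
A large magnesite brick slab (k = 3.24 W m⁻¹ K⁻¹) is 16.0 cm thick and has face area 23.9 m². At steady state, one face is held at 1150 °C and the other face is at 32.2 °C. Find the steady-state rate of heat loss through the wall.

Q = kA·ΔT/L = 3.24 × 23.9 × |1150 °C − 32.2 °C| / 0.160 = 5.41×10^5 W

Q = 541 kW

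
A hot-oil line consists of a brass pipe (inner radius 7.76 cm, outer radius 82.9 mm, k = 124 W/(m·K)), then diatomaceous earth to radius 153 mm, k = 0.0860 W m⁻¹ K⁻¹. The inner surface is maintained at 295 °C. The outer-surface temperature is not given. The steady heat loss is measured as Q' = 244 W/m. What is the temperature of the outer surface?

T_out = 18.3 °C

Sum the resistances:
  R'_brass = ln(0.0829/0.0776)/(2πk) = 0.06607/(2π·124) = 8.480×10^-5 m·K/W
  R'_diatomaceous earth = ln(0.153/0.0829)/(2πk) = 0.6128/(2π·0.0860) = 1.134 m·K/W
ΣR = 1.134 m·K/W
ΔT = Q'·ΣR = 244 × 1.134 = 276.7 K
Heat flows outward, so T_out = T_in − ΔT = 295 − 276.7 = 18.3 °C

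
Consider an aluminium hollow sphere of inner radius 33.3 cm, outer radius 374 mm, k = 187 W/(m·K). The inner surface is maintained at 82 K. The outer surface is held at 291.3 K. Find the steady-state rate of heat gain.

Q = 1.49×10^6 W

Q = 4πk·ΔT/(1/r₁ − 1/r₂) = 4π × 187 × 209.3 / (1/0.333 − 1/0.374) = 1.49×10^6 W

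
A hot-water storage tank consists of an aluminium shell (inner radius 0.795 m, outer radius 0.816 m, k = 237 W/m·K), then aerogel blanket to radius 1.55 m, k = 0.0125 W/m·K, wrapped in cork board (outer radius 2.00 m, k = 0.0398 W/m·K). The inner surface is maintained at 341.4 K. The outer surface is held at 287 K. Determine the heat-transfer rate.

Series thermal resistances, inner to outer:
  R_aluminium = (1/0.795 − 1/0.816)/(4πk) = 0.03237/(4π·237) = 1.087×10^-5 K/W
  R_aerogel blanket = (1/0.816 − 1/1.55)/(4πk) = 0.5803/(4π·0.0125) = 3.694 K/W
  R_cork board = (1/1.55 − 1/2.00)/(4πk) = 0.1452/(4π·0.0398) = 0.2902 K/W
ΣR = 1.087×10^-5 + 3.694 + 0.2902 = 3.984 K/W
Q = ΔT/ΣR = (341.4 K − 287 K)/3.984 = 13.7 W

Q = 13.7 W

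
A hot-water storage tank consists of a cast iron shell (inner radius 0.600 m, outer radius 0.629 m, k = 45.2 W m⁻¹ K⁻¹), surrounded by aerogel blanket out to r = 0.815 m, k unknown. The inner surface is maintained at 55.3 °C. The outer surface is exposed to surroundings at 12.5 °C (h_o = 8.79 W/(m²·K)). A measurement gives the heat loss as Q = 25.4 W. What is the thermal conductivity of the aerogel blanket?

ΣR = ΔT/Q = |55.3 − 12.5|/25.4 = 1.685 K/W
Known resistances:
  R_cast iron = (1/0.600 − 1/0.629)/(4πk) = 0.07684/(4π·45.2) = 1.353×10^-4 K/W
  R_conv,out = 1/(4πr²h) = 1/(4π·0.815²·8.79) = 0.01363 K/W
R_aerogel blanket = ΣR − ΣR_known = 1.685 − 0.01377 = 1.671 K/W
(1/r₁−1/r₂)/(4πk) = 1.671 ⇒ k = 0.3628/(4π·1.671) = 0.0173 W/m·K

k = 0.0173 W/m·K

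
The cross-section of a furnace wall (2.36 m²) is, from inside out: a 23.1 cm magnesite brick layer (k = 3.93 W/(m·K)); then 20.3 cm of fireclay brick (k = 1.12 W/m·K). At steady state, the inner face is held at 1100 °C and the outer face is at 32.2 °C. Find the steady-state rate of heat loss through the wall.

Treat each layer as a resistance in series:
  R_magnesite brick = L/(kA) = 0.231/(3.93·2.36) = 0.02491 K/W
  R_fireclay brick = L/(kA) = 0.203/(1.12·2.36) = 0.07680 K/W
ΣR = 0.02491 + 0.07680 = 0.1017 K/W
Q = ΔT/ΣR = (1100 °C − 32.2 °C)/0.1017 = 10500 W

Q = 10500 W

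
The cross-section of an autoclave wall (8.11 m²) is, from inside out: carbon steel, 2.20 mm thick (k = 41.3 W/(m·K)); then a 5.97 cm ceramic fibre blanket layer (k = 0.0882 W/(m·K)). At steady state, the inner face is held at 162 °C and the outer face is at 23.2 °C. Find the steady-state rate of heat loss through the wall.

Q = 1660 W

Treat each layer as a resistance in series:
  R_carbon steel = L/(kA) = 0.00220/(41.3·8.11) = 6.568×10^-6 K/W
  R_ceramic fibre blanket = L/(kA) = 0.0597/(0.0882·8.11) = 0.08346 K/W
ΣR = 6.568×10^-6 + 0.08346 = 0.08347 K/W
Q = ΔT/ΣR = (162 °C − 23.2 °C)/0.08347 = 1660 W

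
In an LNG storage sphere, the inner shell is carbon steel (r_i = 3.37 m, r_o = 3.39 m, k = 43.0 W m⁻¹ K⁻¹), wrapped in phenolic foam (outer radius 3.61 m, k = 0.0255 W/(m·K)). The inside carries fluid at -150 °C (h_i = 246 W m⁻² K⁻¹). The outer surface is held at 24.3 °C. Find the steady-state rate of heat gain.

Q = 3110 W

Series thermal resistances, inner to outer:
  R_conv,in = 1/(4πr²h) = 1/(4π·3.37²·246) = 2.848×10^-5 K/W
  R_carbon steel = (1/3.37 − 1/3.39)/(4πk) = 0.001751/(4π·43.0) = 3.240×10^-6 K/W
  R_phenolic foam = (1/3.39 − 1/3.61)/(4πk) = 0.01798/(4π·0.0255) = 0.05610 K/W
ΣR = 2.848×10^-5 + 3.240×10^-6 + 0.05610 = 0.05613 K/W
Q = ΔT/ΣR = (-150 °C − 24.3 °C)/0.05613 = -3110 W
(Negative Q ⇒ heat flows inward; heat gain = 3110 W.)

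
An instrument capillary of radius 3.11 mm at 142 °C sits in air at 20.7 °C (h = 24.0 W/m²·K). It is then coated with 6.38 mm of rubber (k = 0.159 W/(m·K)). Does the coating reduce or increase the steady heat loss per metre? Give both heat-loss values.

Critical radius for a cylinder: r_cr = k/h = 0.00662 m = 0.662 cm.
Outer radius after coating: r₂ = 0.00311 + 0.00638 = 0.00949 m.
r₁ < r_cr < r₂: heat loss rises to a maximum at r_cr then falls. Whether the coating helps depends on whether Q(r₂) has dropped back below Q(r₁).
Bare: R = 1/(2πr₁h) = 2.132 m·K/W; Q = 121.3/2.132 = 56.9 W/m.
Coated: R = R_cond + R_conv = 1.815 m·K/W; Q = 121.3/1.815 = 66.8 W/m.

increases: 56.9 → 66.8 W/m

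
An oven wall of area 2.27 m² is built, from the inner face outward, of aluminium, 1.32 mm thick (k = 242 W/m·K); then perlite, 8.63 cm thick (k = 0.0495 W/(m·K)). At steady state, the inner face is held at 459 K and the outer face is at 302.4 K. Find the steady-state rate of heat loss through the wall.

Resistance network (inner→outer):
  R_aluminium = L/(kA) = 0.00132/(242·2.27) = 2.403×10^-6 K/W
  R_perlite = L/(kA) = 0.0863/(0.0495·2.27) = 0.7680 K/W
ΣR = 2.403×10^-6 + 0.7680 = 0.7680 K/W
Q = ΔT/ΣR = (459 K − 302.4 K)/0.7680 = 204 W

Q = 204 W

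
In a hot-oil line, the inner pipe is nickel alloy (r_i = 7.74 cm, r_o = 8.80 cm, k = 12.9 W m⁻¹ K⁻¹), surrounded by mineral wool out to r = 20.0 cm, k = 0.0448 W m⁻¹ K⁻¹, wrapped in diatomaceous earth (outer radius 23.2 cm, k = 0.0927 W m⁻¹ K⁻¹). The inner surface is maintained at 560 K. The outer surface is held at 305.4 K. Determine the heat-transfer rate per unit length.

Q' = 80.2 W/m

Series thermal resistances, inner to outer:
  R'_nickel alloy = ln(0.0880/0.0774)/(2πk) = 0.1284/(2π·12.9) = 0.001584 m·K/W
  R'_mineral wool = ln(0.200/0.0880)/(2πk) = 0.8210/(2π·0.0448) = 2.917 m·K/W
  R'_diatomaceous earth = ln(0.232/0.200)/(2πk) = 0.1484/(2π·0.0927) = 0.2548 m·K/W
ΣR = 0.001584 + 2.917 + 0.2548 = 3.173 m·K/W
Q' = ΔT/ΣR = (560 K − 305.4 K)/3.173 = 80.2 W/m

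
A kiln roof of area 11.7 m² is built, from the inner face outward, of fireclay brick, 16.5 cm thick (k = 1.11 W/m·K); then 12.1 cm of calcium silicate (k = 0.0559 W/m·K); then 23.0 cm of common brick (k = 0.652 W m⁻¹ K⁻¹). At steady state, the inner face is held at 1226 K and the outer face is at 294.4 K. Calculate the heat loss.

Q = 4090 W

Series thermal resistances, inner to outer:
  R_fireclay brick = L/(kA) = 0.165/(1.11·11.7) = 0.01271 K/W
  R_calcium silicate = L/(kA) = 0.121/(0.0559·11.7) = 0.1850 K/W
  R_common brick = L/(kA) = 0.230/(0.652·11.7) = 0.03015 K/W
ΣR = 0.01271 + 0.1850 + 0.03015 = 0.2279 K/W
Q = ΔT/ΣR = (1226 K − 294.4 K)/0.2279 = 4090 W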